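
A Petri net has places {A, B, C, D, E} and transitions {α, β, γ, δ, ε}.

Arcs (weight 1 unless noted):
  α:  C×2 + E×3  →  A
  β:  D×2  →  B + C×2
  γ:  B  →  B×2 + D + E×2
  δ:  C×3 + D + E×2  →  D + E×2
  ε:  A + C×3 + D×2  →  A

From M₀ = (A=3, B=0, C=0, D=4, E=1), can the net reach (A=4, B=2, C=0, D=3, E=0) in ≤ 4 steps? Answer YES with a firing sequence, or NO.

YES — reachable via ⟨β, γ, α⟩ (3 firings)

step 1: fire β:  (A=3, B=0, C=0, D=4, E=1) → (A=3, B=1, C=2, D=2, E=1)
step 2: fire γ:  (A=3, B=1, C=2, D=2, E=1) → (A=3, B=2, C=2, D=3, E=3)
step 3: fire α:  (A=3, B=2, C=2, D=3, E=3) → (A=4, B=2, C=0, D=3, E=0)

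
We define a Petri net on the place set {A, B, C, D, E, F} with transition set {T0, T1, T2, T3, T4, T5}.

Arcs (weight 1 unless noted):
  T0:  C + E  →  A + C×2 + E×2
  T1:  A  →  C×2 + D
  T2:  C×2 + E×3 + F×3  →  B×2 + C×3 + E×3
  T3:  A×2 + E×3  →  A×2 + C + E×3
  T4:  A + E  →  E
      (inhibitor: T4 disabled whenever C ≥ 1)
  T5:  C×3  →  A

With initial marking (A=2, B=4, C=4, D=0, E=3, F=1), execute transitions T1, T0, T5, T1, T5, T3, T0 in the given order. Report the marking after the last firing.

step 1: fire T1:  (A=2, B=4, C=4, D=0, E=3, F=1) → (A=1, B=4, C=6, D=1, E=3, F=1)
step 2: fire T0:  (A=1, B=4, C=6, D=1, E=3, F=1) → (A=2, B=4, C=7, D=1, E=4, F=1)
step 3: fire T5:  (A=2, B=4, C=7, D=1, E=4, F=1) → (A=3, B=4, C=4, D=1, E=4, F=1)
step 4: fire T1:  (A=3, B=4, C=4, D=1, E=4, F=1) → (A=2, B=4, C=6, D=2, E=4, F=1)
step 5: fire T5:  (A=2, B=4, C=6, D=2, E=4, F=1) → (A=3, B=4, C=3, D=2, E=4, F=1)
step 6: fire T3:  (A=3, B=4, C=3, D=2, E=4, F=1) → (A=3, B=4, C=4, D=2, E=4, F=1)
step 7: fire T0:  (A=3, B=4, C=4, D=2, E=4, F=1) → (A=4, B=4, C=5, D=2, E=5, F=1)

(A=4, B=4, C=5, D=2, E=5, F=1)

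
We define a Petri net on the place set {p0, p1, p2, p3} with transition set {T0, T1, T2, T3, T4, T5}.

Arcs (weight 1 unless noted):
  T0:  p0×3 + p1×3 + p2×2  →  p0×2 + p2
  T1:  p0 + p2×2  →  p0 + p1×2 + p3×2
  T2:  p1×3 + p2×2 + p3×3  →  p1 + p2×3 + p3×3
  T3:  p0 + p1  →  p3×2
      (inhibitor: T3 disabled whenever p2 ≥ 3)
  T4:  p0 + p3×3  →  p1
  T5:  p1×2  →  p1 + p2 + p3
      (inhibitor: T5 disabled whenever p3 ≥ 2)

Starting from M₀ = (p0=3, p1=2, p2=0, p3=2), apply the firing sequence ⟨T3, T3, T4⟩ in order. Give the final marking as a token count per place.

step 1: fire T3:  (p0=3, p1=2, p2=0, p3=2) → (p0=2, p1=1, p2=0, p3=4)
step 2: fire T3:  (p0=2, p1=1, p2=0, p3=4) → (p0=1, p1=0, p2=0, p3=6)
step 3: fire T4:  (p0=1, p1=0, p2=0, p3=6) → (p0=0, p1=1, p2=0, p3=3)

(p0=0, p1=1, p2=0, p3=3)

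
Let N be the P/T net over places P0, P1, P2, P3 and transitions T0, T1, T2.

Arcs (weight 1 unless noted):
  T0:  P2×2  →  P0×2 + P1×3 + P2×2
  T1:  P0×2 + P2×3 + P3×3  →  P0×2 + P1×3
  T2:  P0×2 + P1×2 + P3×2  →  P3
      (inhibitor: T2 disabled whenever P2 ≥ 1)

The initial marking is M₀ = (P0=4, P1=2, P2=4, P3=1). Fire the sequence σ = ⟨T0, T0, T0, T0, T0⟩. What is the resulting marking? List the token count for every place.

step 1: fire T0:  (P0=4, P1=2, P2=4, P3=1) → (P0=6, P1=5, P2=4, P3=1)
step 2: fire T0:  (P0=6, P1=5, P2=4, P3=1) → (P0=8, P1=8, P2=4, P3=1)
step 3: fire T0:  (P0=8, P1=8, P2=4, P3=1) → (P0=10, P1=11, P2=4, P3=1)
step 4: fire T0:  (P0=10, P1=11, P2=4, P3=1) → (P0=12, P1=14, P2=4, P3=1)
step 5: fire T0:  (P0=12, P1=14, P2=4, P3=1) → (P0=14, P1=17, P2=4, P3=1)

(P0=14, P1=17, P2=4, P3=1)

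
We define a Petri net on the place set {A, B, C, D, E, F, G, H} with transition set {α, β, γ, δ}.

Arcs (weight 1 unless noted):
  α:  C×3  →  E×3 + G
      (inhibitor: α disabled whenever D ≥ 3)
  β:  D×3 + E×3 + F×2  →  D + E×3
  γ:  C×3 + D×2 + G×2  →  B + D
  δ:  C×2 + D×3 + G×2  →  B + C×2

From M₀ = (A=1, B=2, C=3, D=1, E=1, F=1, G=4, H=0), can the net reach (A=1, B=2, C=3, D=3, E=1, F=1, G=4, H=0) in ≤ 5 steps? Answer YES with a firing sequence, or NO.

depth 0: 1 marking
depth 1: 2 markings reached so far
depth 2: 2 markings reached so far
(frontier empty at depth 2; search complete)
target is not among the 2 markings reachable within 5 steps

NO — not reachable within 5 firings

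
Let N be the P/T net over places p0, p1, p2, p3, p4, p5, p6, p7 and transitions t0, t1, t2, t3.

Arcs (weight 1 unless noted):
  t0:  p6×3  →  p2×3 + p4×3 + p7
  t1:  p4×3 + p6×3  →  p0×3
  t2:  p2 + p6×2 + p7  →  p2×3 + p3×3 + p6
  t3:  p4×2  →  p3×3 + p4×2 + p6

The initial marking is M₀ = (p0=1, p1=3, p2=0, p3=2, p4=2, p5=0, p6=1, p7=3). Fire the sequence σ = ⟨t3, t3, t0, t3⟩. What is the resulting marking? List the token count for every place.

step 1: fire t3:  (p0=1, p1=3, p2=0, p3=2, p4=2, p5=0, p6=1, p7=3) → (p0=1, p1=3, p2=0, p3=5, p4=2, p5=0, p6=2, p7=3)
step 2: fire t3:  (p0=1, p1=3, p2=0, p3=5, p4=2, p5=0, p6=2, p7=3) → (p0=1, p1=3, p2=0, p3=8, p4=2, p5=0, p6=3, p7=3)
step 3: fire t0:  (p0=1, p1=3, p2=0, p3=8, p4=2, p5=0, p6=3, p7=3) → (p0=1, p1=3, p2=3, p3=8, p4=5, p5=0, p6=0, p7=4)
step 4: fire t3:  (p0=1, p1=3, p2=3, p3=8, p4=5, p5=0, p6=0, p7=4) → (p0=1, p1=3, p2=3, p3=11, p4=5, p5=0, p6=1, p7=4)

(p0=1, p1=3, p2=3, p3=11, p4=5, p5=0, p6=1, p7=4)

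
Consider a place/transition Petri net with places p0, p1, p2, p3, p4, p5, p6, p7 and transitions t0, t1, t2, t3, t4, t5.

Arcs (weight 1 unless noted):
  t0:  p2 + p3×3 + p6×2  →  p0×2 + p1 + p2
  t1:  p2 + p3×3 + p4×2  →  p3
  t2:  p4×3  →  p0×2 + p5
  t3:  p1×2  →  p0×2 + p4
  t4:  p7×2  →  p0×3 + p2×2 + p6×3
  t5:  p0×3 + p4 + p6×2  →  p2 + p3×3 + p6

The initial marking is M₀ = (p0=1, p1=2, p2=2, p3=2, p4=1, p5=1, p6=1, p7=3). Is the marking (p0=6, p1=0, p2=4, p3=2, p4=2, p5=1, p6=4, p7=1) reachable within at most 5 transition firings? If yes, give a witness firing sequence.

step 1: fire t3:  (p0=1, p1=2, p2=2, p3=2, p4=1, p5=1, p6=1, p7=3) → (p0=3, p1=0, p2=2, p3=2, p4=2, p5=1, p6=1, p7=3)
step 2: fire t4:  (p0=3, p1=0, p2=2, p3=2, p4=2, p5=1, p6=1, p7=3) → (p0=6, p1=0, p2=4, p3=2, p4=2, p5=1, p6=4, p7=1)

YES — reachable via ⟨t3, t4⟩ (2 firings)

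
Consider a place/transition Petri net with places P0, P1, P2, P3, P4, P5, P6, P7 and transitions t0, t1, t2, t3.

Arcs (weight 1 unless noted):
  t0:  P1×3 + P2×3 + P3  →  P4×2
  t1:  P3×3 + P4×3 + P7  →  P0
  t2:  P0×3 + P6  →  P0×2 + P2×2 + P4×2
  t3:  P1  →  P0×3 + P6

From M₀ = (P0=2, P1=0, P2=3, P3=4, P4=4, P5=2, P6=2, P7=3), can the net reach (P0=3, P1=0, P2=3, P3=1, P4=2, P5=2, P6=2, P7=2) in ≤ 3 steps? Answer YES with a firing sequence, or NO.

depth 0: 1 marking
depth 1: 2 markings reached so far
depth 2: 3 markings reached so far
depth 3: 3 markings reached so far
(frontier empty at depth 3; search complete)
target is not among the 3 markings reachable within 3 steps

NO — not reachable within 3 firings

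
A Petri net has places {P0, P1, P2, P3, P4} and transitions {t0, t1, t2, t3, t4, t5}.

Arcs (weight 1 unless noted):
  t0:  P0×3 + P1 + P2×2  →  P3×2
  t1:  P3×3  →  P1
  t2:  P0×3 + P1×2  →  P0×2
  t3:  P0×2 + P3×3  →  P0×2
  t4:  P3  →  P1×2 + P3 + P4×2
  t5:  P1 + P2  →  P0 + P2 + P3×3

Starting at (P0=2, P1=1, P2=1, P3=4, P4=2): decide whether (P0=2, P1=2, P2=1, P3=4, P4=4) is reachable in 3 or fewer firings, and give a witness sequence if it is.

depth 0: 1 marking
depth 1: 5 markings reached so far
depth 2: 11 markings reached so far
depth 3: 23 markings reached so far
target is not among the 23 markings reachable within 3 steps

NO — not reachable within 3 firings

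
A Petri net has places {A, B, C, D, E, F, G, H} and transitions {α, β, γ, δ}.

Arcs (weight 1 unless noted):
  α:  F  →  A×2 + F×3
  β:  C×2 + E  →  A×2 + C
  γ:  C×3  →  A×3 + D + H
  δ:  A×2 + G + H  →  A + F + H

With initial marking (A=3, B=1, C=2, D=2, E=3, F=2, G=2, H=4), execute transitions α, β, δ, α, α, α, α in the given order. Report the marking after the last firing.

step 1: fire α:  (A=3, B=1, C=2, D=2, E=3, F=2, G=2, H=4) → (A=5, B=1, C=2, D=2, E=3, F=4, G=2, H=4)
step 2: fire β:  (A=5, B=1, C=2, D=2, E=3, F=4, G=2, H=4) → (A=7, B=1, C=1, D=2, E=2, F=4, G=2, H=4)
step 3: fire δ:  (A=7, B=1, C=1, D=2, E=2, F=4, G=2, H=4) → (A=6, B=1, C=1, D=2, E=2, F=5, G=1, H=4)
step 4: fire α:  (A=6, B=1, C=1, D=2, E=2, F=5, G=1, H=4) → (A=8, B=1, C=1, D=2, E=2, F=7, G=1, H=4)
step 5: fire α:  (A=8, B=1, C=1, D=2, E=2, F=7, G=1, H=4) → (A=10, B=1, C=1, D=2, E=2, F=9, G=1, H=4)
step 6: fire α:  (A=10, B=1, C=1, D=2, E=2, F=9, G=1, H=4) → (A=12, B=1, C=1, D=2, E=2, F=11, G=1, H=4)
step 7: fire α:  (A=12, B=1, C=1, D=2, E=2, F=11, G=1, H=4) → (A=14, B=1, C=1, D=2, E=2, F=13, G=1, H=4)

(A=14, B=1, C=1, D=2, E=2, F=13, G=1, H=4)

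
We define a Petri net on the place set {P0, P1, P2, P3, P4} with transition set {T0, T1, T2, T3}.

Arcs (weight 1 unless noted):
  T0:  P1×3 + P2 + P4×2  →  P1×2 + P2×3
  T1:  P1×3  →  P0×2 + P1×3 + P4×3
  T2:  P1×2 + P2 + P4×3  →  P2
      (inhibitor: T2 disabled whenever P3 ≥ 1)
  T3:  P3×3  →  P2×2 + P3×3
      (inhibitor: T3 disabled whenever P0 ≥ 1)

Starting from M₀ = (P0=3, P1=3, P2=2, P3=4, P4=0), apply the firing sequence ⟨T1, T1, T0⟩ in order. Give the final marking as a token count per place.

step 1: fire T1:  (P0=3, P1=3, P2=2, P3=4, P4=0) → (P0=5, P1=3, P2=2, P3=4, P4=3)
step 2: fire T1:  (P0=5, P1=3, P2=2, P3=4, P4=3) → (P0=7, P1=3, P2=2, P3=4, P4=6)
step 3: fire T0:  (P0=7, P1=3, P2=2, P3=4, P4=6) → (P0=7, P1=2, P2=4, P3=4, P4=4)

(P0=7, P1=2, P2=4, P3=4, P4=4)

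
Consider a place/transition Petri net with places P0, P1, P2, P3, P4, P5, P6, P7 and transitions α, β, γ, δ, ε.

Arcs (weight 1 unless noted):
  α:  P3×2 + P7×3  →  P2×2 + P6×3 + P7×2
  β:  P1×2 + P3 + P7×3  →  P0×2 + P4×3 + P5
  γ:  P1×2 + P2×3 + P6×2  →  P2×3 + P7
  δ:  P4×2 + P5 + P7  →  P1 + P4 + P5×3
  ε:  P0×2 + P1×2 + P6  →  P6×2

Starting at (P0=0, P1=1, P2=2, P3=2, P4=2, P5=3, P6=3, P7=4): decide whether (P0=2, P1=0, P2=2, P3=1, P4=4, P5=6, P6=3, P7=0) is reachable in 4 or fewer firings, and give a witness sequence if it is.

step 1: fire δ:  (P0=0, P1=1, P2=2, P3=2, P4=2, P5=3, P6=3, P7=4) → (P0=0, P1=2, P2=2, P3=2, P4=1, P5=5, P6=3, P7=3)
step 2: fire β:  (P0=0, P1=2, P2=2, P3=2, P4=1, P5=5, P6=3, P7=3) → (P0=2, P1=0, P2=2, P3=1, P4=4, P5=6, P6=3, P7=0)

YES — reachable via ⟨δ, β⟩ (2 firings)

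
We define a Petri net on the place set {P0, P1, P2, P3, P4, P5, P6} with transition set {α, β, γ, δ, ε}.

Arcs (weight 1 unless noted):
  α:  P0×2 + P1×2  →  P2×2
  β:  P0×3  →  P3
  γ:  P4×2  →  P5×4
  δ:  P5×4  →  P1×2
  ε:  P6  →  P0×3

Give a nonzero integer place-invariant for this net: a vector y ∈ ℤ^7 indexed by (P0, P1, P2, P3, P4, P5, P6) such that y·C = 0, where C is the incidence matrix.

y = (P0:0, P1:2, P2:2, P3:0, P4:2, P5:1, P6:0)

Incidence matrix C (rows=places, cols=transitions):
        α    β    γ    δ    ε
   P0  -2   -3    0    0    3
   P1  -2    0    0    2    0
   P2   2    0    0    0    0
   P3   0    1    0    0    0
   P4   0    0   -2    0    0
   P5   0    0    4   -4    0
   P6   0    0    0    0   -1

Candidate y = [0, 2, 2, 0, 2, 1, 0]; check y·C column-wise:
  col α: 0·-2 + 2·-2 + 2·2 + 2·0 + 1·0 = 0
  col β: 0·-3 + 2·0 + 2·0 + 0·1 + 2·0 + 1·0 = 0
  col γ: 2·0 + 2·0 + 2·-2 + 1·4 = 0
  col δ: 2·2 + 2·0 + 2·0 + 1·-4 = 0
  col ε: 0·3 + 2·0 + 2·0 + 2·0 + 1·0 + 0·-1 = 0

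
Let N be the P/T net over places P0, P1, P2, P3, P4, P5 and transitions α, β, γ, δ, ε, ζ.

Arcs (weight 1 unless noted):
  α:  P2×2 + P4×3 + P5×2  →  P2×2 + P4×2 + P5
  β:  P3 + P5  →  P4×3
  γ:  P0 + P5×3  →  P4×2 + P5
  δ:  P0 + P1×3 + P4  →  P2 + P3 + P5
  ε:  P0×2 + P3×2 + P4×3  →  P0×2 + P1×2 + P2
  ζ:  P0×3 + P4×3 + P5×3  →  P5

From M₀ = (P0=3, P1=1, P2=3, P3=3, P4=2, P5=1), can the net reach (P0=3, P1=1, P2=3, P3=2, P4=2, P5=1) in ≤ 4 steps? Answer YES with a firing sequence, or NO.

depth 0: 1 marking
depth 1: 2 markings reached so far
depth 2: 3 markings reached so far
depth 3: 4 markings reached so far
depth 4: 5 markings reached so far
target is not among the 5 markings reachable within 4 steps

NO — not reachable within 4 firings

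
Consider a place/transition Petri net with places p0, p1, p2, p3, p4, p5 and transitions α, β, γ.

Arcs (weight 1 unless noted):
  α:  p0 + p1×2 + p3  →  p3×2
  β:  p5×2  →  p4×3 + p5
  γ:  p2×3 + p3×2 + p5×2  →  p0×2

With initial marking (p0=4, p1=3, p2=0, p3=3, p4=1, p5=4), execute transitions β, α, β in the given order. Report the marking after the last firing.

(p0=3, p1=1, p2=0, p3=4, p4=7, p5=2)

step 1: fire β:  (p0=4, p1=3, p2=0, p3=3, p4=1, p5=4) → (p0=4, p1=3, p2=0, p3=3, p4=4, p5=3)
step 2: fire α:  (p0=4, p1=3, p2=0, p3=3, p4=4, p5=3) → (p0=3, p1=1, p2=0, p3=4, p4=4, p5=3)
step 3: fire β:  (p0=3, p1=1, p2=0, p3=4, p4=4, p5=3) → (p0=3, p1=1, p2=0, p3=4, p4=7, p5=2)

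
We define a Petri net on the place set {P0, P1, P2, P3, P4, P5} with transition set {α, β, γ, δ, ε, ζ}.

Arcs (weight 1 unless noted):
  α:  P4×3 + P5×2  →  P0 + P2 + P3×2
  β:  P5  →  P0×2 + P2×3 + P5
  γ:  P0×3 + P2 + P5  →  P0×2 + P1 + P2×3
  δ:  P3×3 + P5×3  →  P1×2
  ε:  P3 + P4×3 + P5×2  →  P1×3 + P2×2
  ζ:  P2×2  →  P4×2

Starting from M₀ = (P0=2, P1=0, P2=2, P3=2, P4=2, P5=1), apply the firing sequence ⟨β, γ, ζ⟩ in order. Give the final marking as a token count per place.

(P0=3, P1=1, P2=5, P3=2, P4=4, P5=0)

step 1: fire β:  (P0=2, P1=0, P2=2, P3=2, P4=2, P5=1) → (P0=4, P1=0, P2=5, P3=2, P4=2, P5=1)
step 2: fire γ:  (P0=4, P1=0, P2=5, P3=2, P4=2, P5=1) → (P0=3, P1=1, P2=7, P3=2, P4=2, P5=0)
step 3: fire ζ:  (P0=3, P1=1, P2=7, P3=2, P4=2, P5=0) → (P0=3, P1=1, P2=5, P3=2, P4=4, P5=0)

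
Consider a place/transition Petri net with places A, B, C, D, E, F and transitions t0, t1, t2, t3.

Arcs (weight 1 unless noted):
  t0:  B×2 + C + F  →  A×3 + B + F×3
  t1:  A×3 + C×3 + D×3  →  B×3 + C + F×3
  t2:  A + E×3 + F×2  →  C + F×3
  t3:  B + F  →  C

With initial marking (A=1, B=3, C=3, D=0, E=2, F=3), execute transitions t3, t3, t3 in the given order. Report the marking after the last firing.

(A=1, B=0, C=6, D=0, E=2, F=0)

step 1: fire t3:  (A=1, B=3, C=3, D=0, E=2, F=3) → (A=1, B=2, C=4, D=0, E=2, F=2)
step 2: fire t3:  (A=1, B=2, C=4, D=0, E=2, F=2) → (A=1, B=1, C=5, D=0, E=2, F=1)
step 3: fire t3:  (A=1, B=1, C=5, D=0, E=2, F=1) → (A=1, B=0, C=6, D=0, E=2, F=0)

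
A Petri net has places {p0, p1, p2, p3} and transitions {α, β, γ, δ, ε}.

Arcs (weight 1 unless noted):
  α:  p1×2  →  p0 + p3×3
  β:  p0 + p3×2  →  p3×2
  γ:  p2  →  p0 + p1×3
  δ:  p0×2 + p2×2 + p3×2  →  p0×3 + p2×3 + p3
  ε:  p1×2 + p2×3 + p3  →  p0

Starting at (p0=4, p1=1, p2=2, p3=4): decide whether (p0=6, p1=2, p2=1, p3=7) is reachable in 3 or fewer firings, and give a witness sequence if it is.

step 1: fire γ:  (p0=4, p1=1, p2=2, p3=4) → (p0=5, p1=4, p2=1, p3=4)
step 2: fire α:  (p0=5, p1=4, p2=1, p3=4) → (p0=6, p1=2, p2=1, p3=7)

YES — reachable via ⟨γ, α⟩ (2 firings)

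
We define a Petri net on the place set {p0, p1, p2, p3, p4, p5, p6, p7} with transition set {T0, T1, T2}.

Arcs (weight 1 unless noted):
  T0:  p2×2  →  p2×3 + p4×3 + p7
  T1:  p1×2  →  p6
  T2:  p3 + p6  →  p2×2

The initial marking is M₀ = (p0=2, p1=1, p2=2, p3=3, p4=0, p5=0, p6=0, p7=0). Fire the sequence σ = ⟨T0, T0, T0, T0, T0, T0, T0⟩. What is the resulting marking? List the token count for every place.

(p0=2, p1=1, p2=9, p3=3, p4=21, p5=0, p6=0, p7=7)

step 1: fire T0:  (p0=2, p1=1, p2=2, p3=3, p4=0, p5=0, p6=0, p7=0) → (p0=2, p1=1, p2=3, p3=3, p4=3, p5=0, p6=0, p7=1)
step 2: fire T0:  (p0=2, p1=1, p2=3, p3=3, p4=3, p5=0, p6=0, p7=1) → (p0=2, p1=1, p2=4, p3=3, p4=6, p5=0, p6=0, p7=2)
step 3: fire T0:  (p0=2, p1=1, p2=4, p3=3, p4=6, p5=0, p6=0, p7=2) → (p0=2, p1=1, p2=5, p3=3, p4=9, p5=0, p6=0, p7=3)
step 4: fire T0:  (p0=2, p1=1, p2=5, p3=3, p4=9, p5=0, p6=0, p7=3) → (p0=2, p1=1, p2=6, p3=3, p4=12, p5=0, p6=0, p7=4)
step 5: fire T0:  (p0=2, p1=1, p2=6, p3=3, p4=12, p5=0, p6=0, p7=4) → (p0=2, p1=1, p2=7, p3=3, p4=15, p5=0, p6=0, p7=5)
step 6: fire T0:  (p0=2, p1=1, p2=7, p3=3, p4=15, p5=0, p6=0, p7=5) → (p0=2, p1=1, p2=8, p3=3, p4=18, p5=0, p6=0, p7=6)
step 7: fire T0:  (p0=2, p1=1, p2=8, p3=3, p4=18, p5=0, p6=0, p7=6) → (p0=2, p1=1, p2=9, p3=3, p4=21, p5=0, p6=0, p7=7)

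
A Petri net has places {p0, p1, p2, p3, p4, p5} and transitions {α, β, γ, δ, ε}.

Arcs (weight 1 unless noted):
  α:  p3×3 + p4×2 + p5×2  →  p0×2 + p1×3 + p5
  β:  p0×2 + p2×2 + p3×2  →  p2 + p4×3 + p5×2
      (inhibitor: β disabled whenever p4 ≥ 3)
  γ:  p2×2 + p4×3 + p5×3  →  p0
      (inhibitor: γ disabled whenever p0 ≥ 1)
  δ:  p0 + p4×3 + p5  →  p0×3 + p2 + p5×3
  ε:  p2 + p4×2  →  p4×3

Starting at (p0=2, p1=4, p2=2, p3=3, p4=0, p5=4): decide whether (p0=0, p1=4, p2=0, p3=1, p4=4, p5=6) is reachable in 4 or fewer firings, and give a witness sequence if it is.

step 1: fire β:  (p0=2, p1=4, p2=2, p3=3, p4=0, p5=4) → (p0=0, p1=4, p2=1, p3=1, p4=3, p5=6)
step 2: fire ε:  (p0=0, p1=4, p2=1, p3=1, p4=3, p5=6) → (p0=0, p1=4, p2=0, p3=1, p4=4, p5=6)

YES — reachable via ⟨β, ε⟩ (2 firings)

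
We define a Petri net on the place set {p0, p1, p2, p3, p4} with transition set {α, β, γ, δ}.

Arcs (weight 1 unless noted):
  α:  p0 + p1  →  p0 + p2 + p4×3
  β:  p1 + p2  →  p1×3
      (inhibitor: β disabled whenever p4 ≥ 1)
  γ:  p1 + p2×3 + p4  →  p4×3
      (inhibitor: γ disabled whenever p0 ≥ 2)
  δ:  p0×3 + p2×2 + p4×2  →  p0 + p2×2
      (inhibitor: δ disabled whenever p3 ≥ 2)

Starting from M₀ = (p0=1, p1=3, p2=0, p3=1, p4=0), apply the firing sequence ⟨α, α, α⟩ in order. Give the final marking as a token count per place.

step 1: fire α:  (p0=1, p1=3, p2=0, p3=1, p4=0) → (p0=1, p1=2, p2=1, p3=1, p4=3)
step 2: fire α:  (p0=1, p1=2, p2=1, p3=1, p4=3) → (p0=1, p1=1, p2=2, p3=1, p4=6)
step 3: fire α:  (p0=1, p1=1, p2=2, p3=1, p4=6) → (p0=1, p1=0, p2=3, p3=1, p4=9)

(p0=1, p1=0, p2=3, p3=1, p4=9)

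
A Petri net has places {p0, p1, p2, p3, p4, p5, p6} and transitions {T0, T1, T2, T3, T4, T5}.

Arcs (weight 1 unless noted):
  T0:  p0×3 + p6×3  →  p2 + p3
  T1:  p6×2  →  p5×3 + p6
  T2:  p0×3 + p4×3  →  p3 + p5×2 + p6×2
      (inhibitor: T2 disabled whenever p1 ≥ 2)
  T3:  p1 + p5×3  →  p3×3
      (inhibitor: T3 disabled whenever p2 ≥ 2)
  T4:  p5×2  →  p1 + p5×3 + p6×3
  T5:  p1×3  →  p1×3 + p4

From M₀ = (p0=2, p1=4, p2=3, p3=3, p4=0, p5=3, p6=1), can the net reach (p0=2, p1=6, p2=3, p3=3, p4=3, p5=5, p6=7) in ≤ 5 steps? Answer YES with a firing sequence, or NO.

step 1: fire T4:  (p0=2, p1=4, p2=3, p3=3, p4=0, p5=3, p6=1) → (p0=2, p1=5, p2=3, p3=3, p4=0, p5=4, p6=4)
step 2: fire T4:  (p0=2, p1=5, p2=3, p3=3, p4=0, p5=4, p6=4) → (p0=2, p1=6, p2=3, p3=3, p4=0, p5=5, p6=7)
step 3: fire T5:  (p0=2, p1=6, p2=3, p3=3, p4=0, p5=5, p6=7) → (p0=2, p1=6, p2=3, p3=3, p4=1, p5=5, p6=7)
step 4: fire T5:  (p0=2, p1=6, p2=3, p3=3, p4=1, p5=5, p6=7) → (p0=2, p1=6, p2=3, p3=3, p4=2, p5=5, p6=7)
step 5: fire T5:  (p0=2, p1=6, p2=3, p3=3, p4=2, p5=5, p6=7) → (p0=2, p1=6, p2=3, p3=3, p4=3, p5=5, p6=7)

YES — reachable via ⟨T4, T4, T5, T5, T5⟩ (5 firings)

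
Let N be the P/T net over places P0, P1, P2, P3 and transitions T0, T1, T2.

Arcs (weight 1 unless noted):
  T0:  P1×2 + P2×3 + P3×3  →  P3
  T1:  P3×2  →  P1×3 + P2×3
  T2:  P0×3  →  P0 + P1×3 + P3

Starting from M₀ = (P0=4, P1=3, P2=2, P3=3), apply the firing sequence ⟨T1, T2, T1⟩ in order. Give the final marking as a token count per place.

step 1: fire T1:  (P0=4, P1=3, P2=2, P3=3) → (P0=4, P1=6, P2=5, P3=1)
step 2: fire T2:  (P0=4, P1=6, P2=5, P3=1) → (P0=2, P1=9, P2=5, P3=2)
step 3: fire T1:  (P0=2, P1=9, P2=5, P3=2) → (P0=2, P1=12, P2=8, P3=0)

(P0=2, P1=12, P2=8, P3=0)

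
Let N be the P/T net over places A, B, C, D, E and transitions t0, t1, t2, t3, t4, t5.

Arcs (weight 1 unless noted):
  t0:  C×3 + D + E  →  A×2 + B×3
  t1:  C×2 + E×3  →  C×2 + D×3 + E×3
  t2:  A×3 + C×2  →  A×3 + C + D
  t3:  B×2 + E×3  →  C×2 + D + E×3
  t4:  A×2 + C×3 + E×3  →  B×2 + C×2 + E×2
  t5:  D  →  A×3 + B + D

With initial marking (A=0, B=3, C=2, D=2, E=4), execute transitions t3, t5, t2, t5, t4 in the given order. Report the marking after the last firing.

(A=4, B=5, C=2, D=4, E=3)

step 1: fire t3:  (A=0, B=3, C=2, D=2, E=4) → (A=0, B=1, C=4, D=3, E=4)
step 2: fire t5:  (A=0, B=1, C=4, D=3, E=4) → (A=3, B=2, C=4, D=3, E=4)
step 3: fire t2:  (A=3, B=2, C=4, D=3, E=4) → (A=3, B=2, C=3, D=4, E=4)
step 4: fire t5:  (A=3, B=2, C=3, D=4, E=4) → (A=6, B=3, C=3, D=4, E=4)
step 5: fire t4:  (A=6, B=3, C=3, D=4, E=4) → (A=4, B=5, C=2, D=4, E=3)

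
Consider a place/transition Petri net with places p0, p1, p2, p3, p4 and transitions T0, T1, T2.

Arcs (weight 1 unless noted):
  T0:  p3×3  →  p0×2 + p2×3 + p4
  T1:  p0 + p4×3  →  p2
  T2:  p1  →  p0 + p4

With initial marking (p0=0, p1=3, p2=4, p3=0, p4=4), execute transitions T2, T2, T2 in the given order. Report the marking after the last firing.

(p0=3, p1=0, p2=4, p3=0, p4=7)

step 1: fire T2:  (p0=0, p1=3, p2=4, p3=0, p4=4) → (p0=1, p1=2, p2=4, p3=0, p4=5)
step 2: fire T2:  (p0=1, p1=2, p2=4, p3=0, p4=5) → (p0=2, p1=1, p2=4, p3=0, p4=6)
step 3: fire T2:  (p0=2, p1=1, p2=4, p3=0, p4=6) → (p0=3, p1=0, p2=4, p3=0, p4=7)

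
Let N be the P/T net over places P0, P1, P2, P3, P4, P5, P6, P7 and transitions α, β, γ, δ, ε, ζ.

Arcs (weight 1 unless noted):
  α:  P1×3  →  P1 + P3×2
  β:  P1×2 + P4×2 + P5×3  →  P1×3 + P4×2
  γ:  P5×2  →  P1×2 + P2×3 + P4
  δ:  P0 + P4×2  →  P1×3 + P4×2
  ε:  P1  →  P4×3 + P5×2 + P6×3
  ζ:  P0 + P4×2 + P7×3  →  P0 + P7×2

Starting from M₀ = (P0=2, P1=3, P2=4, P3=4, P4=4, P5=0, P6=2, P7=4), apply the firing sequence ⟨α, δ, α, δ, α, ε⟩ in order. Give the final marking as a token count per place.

(P0=0, P1=2, P2=4, P3=10, P4=7, P5=2, P6=5, P7=4)

step 1: fire α:  (P0=2, P1=3, P2=4, P3=4, P4=4, P5=0, P6=2, P7=4) → (P0=2, P1=1, P2=4, P3=6, P4=4, P5=0, P6=2, P7=4)
step 2: fire δ:  (P0=2, P1=1, P2=4, P3=6, P4=4, P5=0, P6=2, P7=4) → (P0=1, P1=4, P2=4, P3=6, P4=4, P5=0, P6=2, P7=4)
step 3: fire α:  (P0=1, P1=4, P2=4, P3=6, P4=4, P5=0, P6=2, P7=4) → (P0=1, P1=2, P2=4, P3=8, P4=4, P5=0, P6=2, P7=4)
step 4: fire δ:  (P0=1, P1=2, P2=4, P3=8, P4=4, P5=0, P6=2, P7=4) → (P0=0, P1=5, P2=4, P3=8, P4=4, P5=0, P6=2, P7=4)
step 5: fire α:  (P0=0, P1=5, P2=4, P3=8, P4=4, P5=0, P6=2, P7=4) → (P0=0, P1=3, P2=4, P3=10, P4=4, P5=0, P6=2, P7=4)
step 6: fire ε:  (P0=0, P1=3, P2=4, P3=10, P4=4, P5=0, P6=2, P7=4) → (P0=0, P1=2, P2=4, P3=10, P4=7, P5=2, P6=5, P7=4)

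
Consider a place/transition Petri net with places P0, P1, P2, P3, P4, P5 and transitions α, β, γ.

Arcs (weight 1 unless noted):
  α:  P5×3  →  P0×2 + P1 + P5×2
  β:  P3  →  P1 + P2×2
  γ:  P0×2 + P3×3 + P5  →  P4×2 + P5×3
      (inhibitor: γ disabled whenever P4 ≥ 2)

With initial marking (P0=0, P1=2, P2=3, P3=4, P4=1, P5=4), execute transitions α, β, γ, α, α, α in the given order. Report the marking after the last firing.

step 1: fire α:  (P0=0, P1=2, P2=3, P3=4, P4=1, P5=4) → (P0=2, P1=3, P2=3, P3=4, P4=1, P5=3)
step 2: fire β:  (P0=2, P1=3, P2=3, P3=4, P4=1, P5=3) → (P0=2, P1=4, P2=5, P3=3, P4=1, P5=3)
step 3: fire γ:  (P0=2, P1=4, P2=5, P3=3, P4=1, P5=3) → (P0=0, P1=4, P2=5, P3=0, P4=3, P5=5)
step 4: fire α:  (P0=0, P1=4, P2=5, P3=0, P4=3, P5=5) → (P0=2, P1=5, P2=5, P3=0, P4=3, P5=4)
step 5: fire α:  (P0=2, P1=5, P2=5, P3=0, P4=3, P5=4) → (P0=4, P1=6, P2=5, P3=0, P4=3, P5=3)
step 6: fire α:  (P0=4, P1=6, P2=5, P3=0, P4=3, P5=3) → (P0=6, P1=7, P2=5, P3=0, P4=3, P5=2)

(P0=6, P1=7, P2=5, P3=0, P4=3, P5=2)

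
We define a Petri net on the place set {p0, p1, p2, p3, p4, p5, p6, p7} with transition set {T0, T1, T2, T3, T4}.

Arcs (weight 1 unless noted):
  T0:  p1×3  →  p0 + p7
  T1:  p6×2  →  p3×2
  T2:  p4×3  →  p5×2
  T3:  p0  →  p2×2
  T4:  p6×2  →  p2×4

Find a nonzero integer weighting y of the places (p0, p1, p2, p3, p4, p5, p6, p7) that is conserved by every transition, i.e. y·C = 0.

y = (p0:0, p1:0, p2:0, p3:0, p4:2, p5:3, p6:0, p7:0)

Incidence matrix C (rows=places, cols=transitions):
       T0   T1   T2   T3   T4
   p0   1    0    0   -1    0
   p1  -3    0    0    0    0
   p2   0    0    0    2    4
   p3   0    2    0    0    0
   p4   0    0   -3    0    0
   p5   0    0    2    0    0
   p6   0   -2    0    0   -2
   p7   1    0    0    0    0

Candidate y = [0, 0, 0, 0, 2, 3, 0, 0]; check y·C column-wise:
  col T0: 0·1 + 0·-3 + 2·0 + 3·0 + 0·1 = 0
  col T1: 0·2 + 2·0 + 3·0 + 0·-2 = 0
  col T2: 2·-3 + 3·2 = 0
  col T3: 0·-1 + 0·2 + 2·0 + 3·0 = 0
  col T4: 0·4 + 2·0 + 3·0 + 0·-2 = 0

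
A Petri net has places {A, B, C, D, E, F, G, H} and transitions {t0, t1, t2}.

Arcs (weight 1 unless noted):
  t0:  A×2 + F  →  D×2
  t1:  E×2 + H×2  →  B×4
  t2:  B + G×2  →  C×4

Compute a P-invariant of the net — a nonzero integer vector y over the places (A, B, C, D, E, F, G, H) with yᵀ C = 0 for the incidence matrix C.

Incidence matrix C (rows=places, cols=transitions):
       t0   t1   t2
    A  -2    0    0
    B   0    4   -1
    C   0    0    4
    D   2    0    0
    E   0   -2    0
    F  -1    0    0
    G   0    0   -2
    H   0   -2    0

Candidate y = [1, 0, 0, 1, 0, 0, 0, 0]; check y·C column-wise:
  col t0: 1·-2 + 1·2 + 0·-1 = 0
  col t1: 1·0 + 0·4 + 1·0 + 0·-2 + 0·-2 = 0
  col t2: 1·0 + 0·-1 + 0·4 + 1·0 + 0·-2 = 0

y = (A:1, B:0, C:0, D:1, E:0, F:0, G:0, H:0)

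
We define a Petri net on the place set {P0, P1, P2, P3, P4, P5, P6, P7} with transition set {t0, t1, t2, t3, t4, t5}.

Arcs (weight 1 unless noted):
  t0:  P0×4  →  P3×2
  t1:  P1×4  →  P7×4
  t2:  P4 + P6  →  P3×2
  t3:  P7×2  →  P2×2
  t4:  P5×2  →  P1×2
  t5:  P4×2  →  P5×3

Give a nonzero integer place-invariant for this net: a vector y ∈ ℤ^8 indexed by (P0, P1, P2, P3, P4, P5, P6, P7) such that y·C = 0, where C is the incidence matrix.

Incidence matrix C (rows=places, cols=transitions):
       t0   t1   t2   t3   t4   t5
   P0  -4    0    0    0    0    0
   P1   0   -4    0    0    2    0
   P2   0    0    0    2    0    0
   P3   2    0    2    0    0    0
   P4   0    0   -1    0    0   -2
   P5   0    0    0    0   -2    3
   P6   0    0   -1    0    0    0
   P7   0    4    0   -2    0    0

Candidate y = [1, 0, 0, 2, 0, 0, 4, 0]; check y·C column-wise:
  col t0: 1·-4 + 2·2 + 4·0 = 0
  col t1: 1·0 + 0·-4 + 2·0 + 4·0 + 0·4 = 0
  col t2: 1·0 + 2·2 + 0·-1 + 4·-1 = 0
  col t3: 1·0 + 0·2 + 2·0 + 4·0 + 0·-2 = 0
  col t4: 1·0 + 0·2 + 2·0 + 0·-2 + 4·0 = 0
  col t5: 1·0 + 2·0 + 0·-2 + 0·3 + 4·0 = 0

y = (P0:1, P1:0, P2:0, P3:2, P4:0, P5:0, P6:4, P7:0)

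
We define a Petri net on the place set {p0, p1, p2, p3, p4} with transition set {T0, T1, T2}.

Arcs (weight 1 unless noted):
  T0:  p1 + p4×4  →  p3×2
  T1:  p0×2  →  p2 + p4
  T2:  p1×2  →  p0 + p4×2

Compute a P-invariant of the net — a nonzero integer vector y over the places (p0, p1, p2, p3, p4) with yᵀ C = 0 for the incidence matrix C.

y = (p0:4, p1:2, p2:8, p3:1, p4:0)

Incidence matrix C (rows=places, cols=transitions):
       T0   T1   T2
   p0   0   -2    1
   p1  -1    0   -2
   p2   0    1    0
   p3   2    0    0
   p4  -4    1    2

Candidate y = [4, 2, 8, 1, 0]; check y·C column-wise:
  col T0: 4·0 + 2·-1 + 8·0 + 1·2 + 0·-4 = 0
  col T1: 4·-2 + 2·0 + 8·1 + 1·0 + 0·1 = 0
  col T2: 4·1 + 2·-2 + 8·0 + 1·0 + 0·2 = 0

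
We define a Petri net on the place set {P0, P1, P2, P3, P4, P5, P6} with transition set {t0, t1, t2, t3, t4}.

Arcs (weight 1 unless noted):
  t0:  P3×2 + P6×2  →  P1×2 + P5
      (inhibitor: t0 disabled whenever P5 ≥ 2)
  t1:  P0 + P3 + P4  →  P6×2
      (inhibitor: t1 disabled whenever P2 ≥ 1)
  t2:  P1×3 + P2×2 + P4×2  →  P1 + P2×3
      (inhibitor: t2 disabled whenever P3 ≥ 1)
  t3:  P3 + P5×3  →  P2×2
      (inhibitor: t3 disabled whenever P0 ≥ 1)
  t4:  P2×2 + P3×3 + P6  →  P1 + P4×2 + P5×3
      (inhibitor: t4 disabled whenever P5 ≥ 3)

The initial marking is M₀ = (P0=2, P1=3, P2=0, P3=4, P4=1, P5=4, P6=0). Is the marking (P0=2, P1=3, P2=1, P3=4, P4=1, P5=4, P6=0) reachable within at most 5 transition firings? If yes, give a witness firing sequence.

NO — not reachable within 5 firings

depth 0: 1 marking
depth 1: 2 markings reached so far
depth 2: 2 markings reached so far
(frontier empty at depth 2; search complete)
target is not among the 2 markings reachable within 5 steps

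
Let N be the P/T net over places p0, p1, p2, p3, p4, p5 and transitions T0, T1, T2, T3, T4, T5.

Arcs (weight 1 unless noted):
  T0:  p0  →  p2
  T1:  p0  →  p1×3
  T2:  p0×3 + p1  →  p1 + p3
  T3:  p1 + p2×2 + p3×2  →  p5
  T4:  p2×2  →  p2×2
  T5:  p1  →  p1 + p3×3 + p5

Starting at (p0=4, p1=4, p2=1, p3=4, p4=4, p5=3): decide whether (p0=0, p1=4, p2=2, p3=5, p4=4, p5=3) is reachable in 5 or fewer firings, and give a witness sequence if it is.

step 1: fire T0:  (p0=4, p1=4, p2=1, p3=4, p4=4, p5=3) → (p0=3, p1=4, p2=2, p3=4, p4=4, p5=3)
step 2: fire T2:  (p0=3, p1=4, p2=2, p3=4, p4=4, p5=3) → (p0=0, p1=4, p2=2, p3=5, p4=4, p5=3)

YES — reachable via ⟨T0, T2⟩ (2 firings)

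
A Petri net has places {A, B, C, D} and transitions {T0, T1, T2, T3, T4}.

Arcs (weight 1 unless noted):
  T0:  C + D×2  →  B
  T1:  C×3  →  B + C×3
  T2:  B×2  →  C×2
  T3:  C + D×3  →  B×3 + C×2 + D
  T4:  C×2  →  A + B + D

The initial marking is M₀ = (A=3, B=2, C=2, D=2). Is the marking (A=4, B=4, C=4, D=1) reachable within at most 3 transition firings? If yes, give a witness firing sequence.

depth 0: 1 marking
depth 1: 4 markings reached so far
depth 2: 7 markings reached so far
depth 3: 13 markings reached so far
target is not among the 13 markings reachable within 3 steps

NO — not reachable within 3 firings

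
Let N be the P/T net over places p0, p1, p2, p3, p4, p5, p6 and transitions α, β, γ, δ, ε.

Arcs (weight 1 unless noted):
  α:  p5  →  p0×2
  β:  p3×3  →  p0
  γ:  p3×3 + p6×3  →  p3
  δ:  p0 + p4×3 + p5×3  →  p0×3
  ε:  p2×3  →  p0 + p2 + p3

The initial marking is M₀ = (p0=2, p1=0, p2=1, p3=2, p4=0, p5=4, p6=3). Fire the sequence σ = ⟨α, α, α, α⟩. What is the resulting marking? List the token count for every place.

step 1: fire α:  (p0=2, p1=0, p2=1, p3=2, p4=0, p5=4, p6=3) → (p0=4, p1=0, p2=1, p3=2, p4=0, p5=3, p6=3)
step 2: fire α:  (p0=4, p1=0, p2=1, p3=2, p4=0, p5=3, p6=3) → (p0=6, p1=0, p2=1, p3=2, p4=0, p5=2, p6=3)
step 3: fire α:  (p0=6, p1=0, p2=1, p3=2, p4=0, p5=2, p6=3) → (p0=8, p1=0, p2=1, p3=2, p4=0, p5=1, p6=3)
step 4: fire α:  (p0=8, p1=0, p2=1, p3=2, p4=0, p5=1, p6=3) → (p0=10, p1=0, p2=1, p3=2, p4=0, p5=0, p6=3)

(p0=10, p1=0, p2=1, p3=2, p4=0, p5=0, p6=3)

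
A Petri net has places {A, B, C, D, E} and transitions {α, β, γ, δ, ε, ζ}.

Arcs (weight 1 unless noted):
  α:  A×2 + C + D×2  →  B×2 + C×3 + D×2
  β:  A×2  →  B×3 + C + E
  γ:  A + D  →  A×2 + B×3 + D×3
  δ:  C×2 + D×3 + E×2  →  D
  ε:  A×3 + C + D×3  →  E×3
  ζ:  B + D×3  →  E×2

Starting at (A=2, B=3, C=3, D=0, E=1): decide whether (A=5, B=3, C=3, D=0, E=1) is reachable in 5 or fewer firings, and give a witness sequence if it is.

depth 0: 1 marking
depth 1: 2 markings reached so far
depth 2: 2 markings reached so far
(frontier empty at depth 2; search complete)
target is not among the 2 markings reachable within 5 steps

NO — not reachable within 5 firings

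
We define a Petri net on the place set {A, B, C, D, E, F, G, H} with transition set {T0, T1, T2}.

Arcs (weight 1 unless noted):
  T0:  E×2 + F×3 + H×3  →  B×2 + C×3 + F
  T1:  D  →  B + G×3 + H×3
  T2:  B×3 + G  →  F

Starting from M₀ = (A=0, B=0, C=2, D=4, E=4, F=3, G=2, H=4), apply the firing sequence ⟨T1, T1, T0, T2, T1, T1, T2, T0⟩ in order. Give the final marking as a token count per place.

step 1: fire T1:  (A=0, B=0, C=2, D=4, E=4, F=3, G=2, H=4) → (A=0, B=1, C=2, D=3, E=4, F=3, G=5, H=7)
step 2: fire T1:  (A=0, B=1, C=2, D=3, E=4, F=3, G=5, H=7) → (A=0, B=2, C=2, D=2, E=4, F=3, G=8, H=10)
step 3: fire T0:  (A=0, B=2, C=2, D=2, E=4, F=3, G=8, H=10) → (A=0, B=4, C=5, D=2, E=2, F=1, G=8, H=7)
step 4: fire T2:  (A=0, B=4, C=5, D=2, E=2, F=1, G=8, H=7) → (A=0, B=1, C=5, D=2, E=2, F=2, G=7, H=7)
step 5: fire T1:  (A=0, B=1, C=5, D=2, E=2, F=2, G=7, H=7) → (A=0, B=2, C=5, D=1, E=2, F=2, G=10, H=10)
step 6: fire T1:  (A=0, B=2, C=5, D=1, E=2, F=2, G=10, H=10) → (A=0, B=3, C=5, D=0, E=2, F=2, G=13, H=13)
step 7: fire T2:  (A=0, B=3, C=5, D=0, E=2, F=2, G=13, H=13) → (A=0, B=0, C=5, D=0, E=2, F=3, G=12, H=13)
step 8: fire T0:  (A=0, B=0, C=5, D=0, E=2, F=3, G=12, H=13) → (A=0, B=2, C=8, D=0, E=0, F=1, G=12, H=10)

(A=0, B=2, C=8, D=0, E=0, F=1, G=12, H=10)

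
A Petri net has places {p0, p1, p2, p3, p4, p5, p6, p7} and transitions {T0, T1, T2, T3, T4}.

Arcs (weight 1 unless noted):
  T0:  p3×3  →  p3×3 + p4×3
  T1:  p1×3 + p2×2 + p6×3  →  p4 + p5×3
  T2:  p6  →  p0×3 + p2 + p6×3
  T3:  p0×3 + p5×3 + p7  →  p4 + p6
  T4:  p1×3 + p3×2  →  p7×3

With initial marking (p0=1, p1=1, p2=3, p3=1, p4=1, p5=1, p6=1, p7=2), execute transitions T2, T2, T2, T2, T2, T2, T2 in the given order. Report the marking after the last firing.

step 1: fire T2:  (p0=1, p1=1, p2=3, p3=1, p4=1, p5=1, p6=1, p7=2) → (p0=4, p1=1, p2=4, p3=1, p4=1, p5=1, p6=3, p7=2)
step 2: fire T2:  (p0=4, p1=1, p2=4, p3=1, p4=1, p5=1, p6=3, p7=2) → (p0=7, p1=1, p2=5, p3=1, p4=1, p5=1, p6=5, p7=2)
step 3: fire T2:  (p0=7, p1=1, p2=5, p3=1, p4=1, p5=1, p6=5, p7=2) → (p0=10, p1=1, p2=6, p3=1, p4=1, p5=1, p6=7, p7=2)
step 4: fire T2:  (p0=10, p1=1, p2=6, p3=1, p4=1, p5=1, p6=7, p7=2) → (p0=13, p1=1, p2=7, p3=1, p4=1, p5=1, p6=9, p7=2)
step 5: fire T2:  (p0=13, p1=1, p2=7, p3=1, p4=1, p5=1, p6=9, p7=2) → (p0=16, p1=1, p2=8, p3=1, p4=1, p5=1, p6=11, p7=2)
step 6: fire T2:  (p0=16, p1=1, p2=8, p3=1, p4=1, p5=1, p6=11, p7=2) → (p0=19, p1=1, p2=9, p3=1, p4=1, p5=1, p6=13, p7=2)
step 7: fire T2:  (p0=19, p1=1, p2=9, p3=1, p4=1, p5=1, p6=13, p7=2) → (p0=22, p1=1, p2=10, p3=1, p4=1, p5=1, p6=15, p7=2)

(p0=22, p1=1, p2=10, p3=1, p4=1, p5=1, p6=15, p7=2)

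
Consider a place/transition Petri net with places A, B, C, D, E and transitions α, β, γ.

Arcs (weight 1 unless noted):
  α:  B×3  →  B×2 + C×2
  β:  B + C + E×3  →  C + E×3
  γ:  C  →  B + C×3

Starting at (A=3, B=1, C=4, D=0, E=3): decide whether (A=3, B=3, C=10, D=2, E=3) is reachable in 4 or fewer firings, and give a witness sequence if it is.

NO — not reachable within 4 firings

depth 0: 1 marking
depth 1: 3 markings reached so far
depth 2: 5 markings reached so far
depth 3: 9 markings reached so far
depth 4: 14 markings reached so far
target is not among the 14 markings reachable within 4 steps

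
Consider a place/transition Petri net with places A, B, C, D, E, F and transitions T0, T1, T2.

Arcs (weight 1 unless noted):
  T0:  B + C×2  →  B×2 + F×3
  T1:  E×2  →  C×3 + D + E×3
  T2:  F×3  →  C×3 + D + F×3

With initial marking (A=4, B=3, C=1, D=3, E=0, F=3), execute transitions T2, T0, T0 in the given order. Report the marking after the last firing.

(A=4, B=5, C=0, D=4, E=0, F=9)

step 1: fire T2:  (A=4, B=3, C=1, D=3, E=0, F=3) → (A=4, B=3, C=4, D=4, E=0, F=3)
step 2: fire T0:  (A=4, B=3, C=4, D=4, E=0, F=3) → (A=4, B=4, C=2, D=4, E=0, F=6)
step 3: fire T0:  (A=4, B=4, C=2, D=4, E=0, F=6) → (A=4, B=5, C=0, D=4, E=0, F=9)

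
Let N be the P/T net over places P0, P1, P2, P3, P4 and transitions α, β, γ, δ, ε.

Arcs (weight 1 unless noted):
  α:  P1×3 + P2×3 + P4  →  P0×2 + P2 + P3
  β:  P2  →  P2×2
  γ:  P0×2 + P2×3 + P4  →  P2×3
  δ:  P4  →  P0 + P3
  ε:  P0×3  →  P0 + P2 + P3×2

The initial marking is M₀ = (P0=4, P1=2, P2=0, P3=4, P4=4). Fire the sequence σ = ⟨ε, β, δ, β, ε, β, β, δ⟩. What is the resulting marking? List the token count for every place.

(P0=2, P1=2, P2=6, P3=10, P4=2)

step 1: fire ε:  (P0=4, P1=2, P2=0, P3=4, P4=4) → (P0=2, P1=2, P2=1, P3=6, P4=4)
step 2: fire β:  (P0=2, P1=2, P2=1, P3=6, P4=4) → (P0=2, P1=2, P2=2, P3=6, P4=4)
step 3: fire δ:  (P0=2, P1=2, P2=2, P3=6, P4=4) → (P0=3, P1=2, P2=2, P3=7, P4=3)
step 4: fire β:  (P0=3, P1=2, P2=2, P3=7, P4=3) → (P0=3, P1=2, P2=3, P3=7, P4=3)
step 5: fire ε:  (P0=3, P1=2, P2=3, P3=7, P4=3) → (P0=1, P1=2, P2=4, P3=9, P4=3)
step 6: fire β:  (P0=1, P1=2, P2=4, P3=9, P4=3) → (P0=1, P1=2, P2=5, P3=9, P4=3)
step 7: fire β:  (P0=1, P1=2, P2=5, P3=9, P4=3) → (P0=1, P1=2, P2=6, P3=9, P4=3)
step 8: fire δ:  (P0=1, P1=2, P2=6, P3=9, P4=3) → (P0=2, P1=2, P2=6, P3=10, P4=2)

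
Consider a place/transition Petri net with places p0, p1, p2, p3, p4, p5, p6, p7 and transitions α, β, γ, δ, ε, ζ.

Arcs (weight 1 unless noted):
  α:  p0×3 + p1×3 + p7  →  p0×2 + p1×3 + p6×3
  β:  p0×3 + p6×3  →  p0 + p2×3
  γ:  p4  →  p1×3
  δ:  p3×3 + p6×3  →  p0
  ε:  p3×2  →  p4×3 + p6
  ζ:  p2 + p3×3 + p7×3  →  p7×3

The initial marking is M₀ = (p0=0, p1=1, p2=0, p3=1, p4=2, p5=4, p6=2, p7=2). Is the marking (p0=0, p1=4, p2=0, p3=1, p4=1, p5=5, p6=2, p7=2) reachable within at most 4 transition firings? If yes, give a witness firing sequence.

NO — not reachable within 4 firings

depth 0: 1 marking
depth 1: 2 markings reached so far
depth 2: 3 markings reached so far
depth 3: 3 markings reached so far
(frontier empty at depth 3; search complete)
target is not among the 3 markings reachable within 4 steps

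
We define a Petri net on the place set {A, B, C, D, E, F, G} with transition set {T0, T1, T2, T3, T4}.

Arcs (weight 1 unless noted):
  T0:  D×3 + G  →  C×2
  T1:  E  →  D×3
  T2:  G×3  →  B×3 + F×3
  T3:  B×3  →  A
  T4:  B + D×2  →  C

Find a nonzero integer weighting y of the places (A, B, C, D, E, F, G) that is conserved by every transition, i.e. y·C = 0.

Incidence matrix C (rows=places, cols=transitions):
       T0   T1   T2   T3   T4
    A   0    0    0    1    0
    B   0    0    3   -3   -1
    C   2    0    0    0    1
    D  -3    3    0    0   -2
    E   0   -1    0    0    0
    F   0    0    3    0    0
    G  -1    0   -3    0    0

Candidate y = [3, 1, -3, -2, -6, -1, 0]; check y·C column-wise:
  col T0: 3·0 + 1·0 + -3·2 + -2·-3 + -6·0 + -1·0 + 0·-1 = 0
  col T1: 3·0 + 1·0 + -3·0 + -2·3 + -6·-1 + -1·0 = 0
  col T2: 3·0 + 1·3 + -3·0 + -2·0 + -6·0 + -1·3 + 0·-3 = 0
  col T3: 3·1 + 1·-3 + -3·0 + -2·0 + -6·0 + -1·0 = 0
  col T4: 3·0 + 1·-1 + -3·1 + -2·-2 + -6·0 + -1·0 = 0

y = (A:3, B:1, C:-3, D:-2, E:-6, F:-1, G:0)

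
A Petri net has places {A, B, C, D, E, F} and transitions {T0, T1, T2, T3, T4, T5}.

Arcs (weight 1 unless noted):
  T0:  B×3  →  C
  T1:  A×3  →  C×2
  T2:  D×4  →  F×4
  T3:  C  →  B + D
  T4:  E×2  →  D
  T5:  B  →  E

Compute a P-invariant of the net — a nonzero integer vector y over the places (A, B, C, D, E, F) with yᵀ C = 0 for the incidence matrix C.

Incidence matrix C (rows=places, cols=transitions):
       T0   T1   T2   T3   T4   T5
    A   0   -3    0    0    0    0
    B  -3    0    0    1    0   -1
    C   1    2    0   -1    0    0
    D   0    0   -4    1    1    0
    E   0    0    0    0   -2    1
    F   0    0    4    0    0    0

Candidate y = [2, 1, 3, 2, 1, 2]; check y·C column-wise:
  col T0: 2·0 + 1·-3 + 3·1 + 2·0 + 1·0 + 2·0 = 0
  col T1: 2·-3 + 1·0 + 3·2 + 2·0 + 1·0 + 2·0 = 0
  col T2: 2·0 + 1·0 + 3·0 + 2·-4 + 1·0 + 2·4 = 0
  col T3: 2·0 + 1·1 + 3·-1 + 2·1 + 1·0 + 2·0 = 0
  col T4: 2·0 + 1·0 + 3·0 + 2·1 + 1·-2 + 2·0 = 0
  col T5: 2·0 + 1·-1 + 3·0 + 2·0 + 1·1 + 2·0 = 0

y = (A:2, B:1, C:3, D:2, E:1, F:2)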